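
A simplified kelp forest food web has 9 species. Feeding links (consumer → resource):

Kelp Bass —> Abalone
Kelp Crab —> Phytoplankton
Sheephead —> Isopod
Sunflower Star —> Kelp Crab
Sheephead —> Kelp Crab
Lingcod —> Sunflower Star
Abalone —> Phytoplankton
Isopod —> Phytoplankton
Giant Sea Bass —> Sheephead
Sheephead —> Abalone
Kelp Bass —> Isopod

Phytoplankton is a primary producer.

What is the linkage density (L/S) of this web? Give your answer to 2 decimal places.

L/S = 1.22

There are L = 11 links among S = 9 species.
L/S = 11/9 = 1.2222 ≈ 1.22.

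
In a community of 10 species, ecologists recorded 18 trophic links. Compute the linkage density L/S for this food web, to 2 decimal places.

L/S = 1.80

There are L = 18 links among S = 10 species.
L/S = 18/10 = 1.8000 ≈ 1.80.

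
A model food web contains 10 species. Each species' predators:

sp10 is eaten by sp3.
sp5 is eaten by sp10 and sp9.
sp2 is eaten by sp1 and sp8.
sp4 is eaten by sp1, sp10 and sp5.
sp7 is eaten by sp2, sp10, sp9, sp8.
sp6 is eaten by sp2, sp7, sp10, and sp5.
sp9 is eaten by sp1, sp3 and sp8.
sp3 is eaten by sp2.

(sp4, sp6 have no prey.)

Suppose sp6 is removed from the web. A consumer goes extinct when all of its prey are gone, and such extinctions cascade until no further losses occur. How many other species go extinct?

1

Remove sp6.
Round 1: sp7 (all prey gone) → extinct.
No further losses. Total secondary extinctions: 1.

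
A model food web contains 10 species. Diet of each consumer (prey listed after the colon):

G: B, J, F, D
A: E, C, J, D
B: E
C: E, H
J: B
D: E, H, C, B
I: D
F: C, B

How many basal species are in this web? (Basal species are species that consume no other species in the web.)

2

Basal species (no prey listed): E, H.
Count: 2.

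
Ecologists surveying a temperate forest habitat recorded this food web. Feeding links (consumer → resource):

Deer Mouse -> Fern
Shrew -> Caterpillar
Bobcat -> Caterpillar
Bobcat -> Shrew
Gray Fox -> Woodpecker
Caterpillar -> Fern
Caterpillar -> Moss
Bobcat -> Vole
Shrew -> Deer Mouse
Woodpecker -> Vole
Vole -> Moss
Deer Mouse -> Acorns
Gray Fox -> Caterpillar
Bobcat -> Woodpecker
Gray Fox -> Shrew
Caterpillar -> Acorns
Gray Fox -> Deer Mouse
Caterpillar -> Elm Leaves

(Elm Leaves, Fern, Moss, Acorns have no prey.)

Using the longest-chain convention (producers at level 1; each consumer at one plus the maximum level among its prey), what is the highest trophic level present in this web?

Producers (level 1): Elm Leaves, Fern, Moss, Acorns.
Fern → Deer Mouse → Shrew → Bobcat gives Bobcat level 4.
No species has a prey at level 4, so no species reaches level 5.

4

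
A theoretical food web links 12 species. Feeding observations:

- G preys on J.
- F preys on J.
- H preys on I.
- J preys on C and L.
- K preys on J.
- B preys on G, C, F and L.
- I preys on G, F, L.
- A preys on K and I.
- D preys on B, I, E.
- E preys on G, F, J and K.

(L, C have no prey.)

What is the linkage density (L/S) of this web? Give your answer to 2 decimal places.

L/S = 1.83

There are L = 22 links among S = 12 species.
L/S = 22/12 = 1.8333 ≈ 1.83.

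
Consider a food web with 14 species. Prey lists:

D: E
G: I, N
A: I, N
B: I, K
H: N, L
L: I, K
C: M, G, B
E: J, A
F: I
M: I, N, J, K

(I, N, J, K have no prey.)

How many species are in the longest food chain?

One longest chain: I → A → E → D.
It has 4 species and 3 links.

4 species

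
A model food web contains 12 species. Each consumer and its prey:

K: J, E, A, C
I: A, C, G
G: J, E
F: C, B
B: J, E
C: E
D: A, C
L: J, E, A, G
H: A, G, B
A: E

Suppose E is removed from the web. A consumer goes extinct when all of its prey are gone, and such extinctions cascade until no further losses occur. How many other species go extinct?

3

Remove E.
Round 1: A (all prey gone), C (all prey gone) → extinct.
Round 2: D (all prey gone) → extinct.
No further losses. Total secondary extinctions: 3.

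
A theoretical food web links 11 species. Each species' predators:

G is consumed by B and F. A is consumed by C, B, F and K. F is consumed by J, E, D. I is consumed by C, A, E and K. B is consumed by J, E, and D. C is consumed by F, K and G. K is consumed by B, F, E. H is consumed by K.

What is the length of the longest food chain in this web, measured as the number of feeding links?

One longest chain: I → A → C → K → F → D.
It has 6 species and 5 links.

5 links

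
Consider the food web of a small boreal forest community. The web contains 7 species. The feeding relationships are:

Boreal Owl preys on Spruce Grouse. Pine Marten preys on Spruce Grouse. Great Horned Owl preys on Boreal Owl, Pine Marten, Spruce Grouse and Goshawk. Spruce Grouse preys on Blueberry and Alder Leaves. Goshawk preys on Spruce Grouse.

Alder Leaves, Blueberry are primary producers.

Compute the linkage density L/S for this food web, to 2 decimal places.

L/S = 1.29

There are L = 9 links among S = 7 species.
L/S = 9/7 = 1.2857 ≈ 1.29.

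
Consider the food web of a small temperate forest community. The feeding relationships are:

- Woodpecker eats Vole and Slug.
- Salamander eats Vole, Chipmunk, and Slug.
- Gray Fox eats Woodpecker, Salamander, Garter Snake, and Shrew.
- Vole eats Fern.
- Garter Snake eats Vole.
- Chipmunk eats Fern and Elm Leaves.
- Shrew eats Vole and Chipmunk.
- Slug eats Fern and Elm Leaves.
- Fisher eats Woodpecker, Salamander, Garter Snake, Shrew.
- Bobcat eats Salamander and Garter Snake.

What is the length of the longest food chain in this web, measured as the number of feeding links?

3 links

One longest chain: Fern → Vole → Garter Snake → Bobcat.
It has 4 species and 3 links.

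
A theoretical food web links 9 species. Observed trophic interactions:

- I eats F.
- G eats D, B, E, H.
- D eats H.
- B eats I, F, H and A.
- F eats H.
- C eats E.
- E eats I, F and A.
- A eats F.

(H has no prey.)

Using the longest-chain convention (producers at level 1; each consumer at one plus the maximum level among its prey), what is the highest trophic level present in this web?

Producers (level 1): H.
H → F → A → E → C gives C level 5.
No species has a prey at level 5, so no species reaches level 6.

5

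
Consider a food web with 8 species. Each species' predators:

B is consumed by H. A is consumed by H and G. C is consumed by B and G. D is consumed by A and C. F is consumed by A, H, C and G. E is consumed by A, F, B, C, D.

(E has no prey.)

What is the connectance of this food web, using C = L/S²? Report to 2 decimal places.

C = 0.25

The web has S = 8 species and L = 16 feeding links.
C = L / S² = 16 / 64 = 0.2500 ≈ 0.25.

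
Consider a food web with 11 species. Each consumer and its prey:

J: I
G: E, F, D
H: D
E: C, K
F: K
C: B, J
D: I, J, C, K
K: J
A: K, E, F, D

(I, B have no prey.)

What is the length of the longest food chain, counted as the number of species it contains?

One longest chain: I → J → C → E → G.
It has 5 species and 4 links.

5 species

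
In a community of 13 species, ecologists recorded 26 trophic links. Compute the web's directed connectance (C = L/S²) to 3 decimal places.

C = 0.154

The web has S = 13 species and L = 26 feeding links.
C = L / S² = 26 / 169 = 0.1538 ≈ 0.154.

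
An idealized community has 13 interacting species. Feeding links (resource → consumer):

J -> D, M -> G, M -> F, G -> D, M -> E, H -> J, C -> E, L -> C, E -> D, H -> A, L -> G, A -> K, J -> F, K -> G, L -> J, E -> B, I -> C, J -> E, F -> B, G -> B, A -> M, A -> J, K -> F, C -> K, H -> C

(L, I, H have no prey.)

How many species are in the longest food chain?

One longest chain: H → A → M → G → B.
It has 5 species and 4 links.

5 species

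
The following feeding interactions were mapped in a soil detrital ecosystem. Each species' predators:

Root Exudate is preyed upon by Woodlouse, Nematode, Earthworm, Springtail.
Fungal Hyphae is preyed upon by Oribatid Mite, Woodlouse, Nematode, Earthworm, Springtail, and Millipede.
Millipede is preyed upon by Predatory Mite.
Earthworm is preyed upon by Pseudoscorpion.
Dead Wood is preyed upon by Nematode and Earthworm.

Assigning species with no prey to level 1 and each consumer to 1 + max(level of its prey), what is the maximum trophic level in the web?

Basal resources (level 1): Root Exudate, Fungal Hyphae, Dead Wood.
Fungal Hyphae → Millipede → Predatory Mite gives Predatory Mite level 3.
No species has a prey at level 3, so no species reaches level 4.

3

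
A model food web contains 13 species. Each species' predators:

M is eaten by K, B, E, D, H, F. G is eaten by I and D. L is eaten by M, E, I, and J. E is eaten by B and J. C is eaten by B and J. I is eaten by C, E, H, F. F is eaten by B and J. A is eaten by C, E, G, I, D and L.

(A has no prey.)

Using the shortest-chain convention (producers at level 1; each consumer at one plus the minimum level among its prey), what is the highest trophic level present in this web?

Producers (level 1): A.
Following each consumer down to its lowest-level prey: A → L → M → K (levels 1 through 4).
All prey of K (M 3) are at level 3 or above, so K is at level 1 + 3 = 4.
Every consumer has at least one prey at level 3 or below, so none exceeds level 4.

4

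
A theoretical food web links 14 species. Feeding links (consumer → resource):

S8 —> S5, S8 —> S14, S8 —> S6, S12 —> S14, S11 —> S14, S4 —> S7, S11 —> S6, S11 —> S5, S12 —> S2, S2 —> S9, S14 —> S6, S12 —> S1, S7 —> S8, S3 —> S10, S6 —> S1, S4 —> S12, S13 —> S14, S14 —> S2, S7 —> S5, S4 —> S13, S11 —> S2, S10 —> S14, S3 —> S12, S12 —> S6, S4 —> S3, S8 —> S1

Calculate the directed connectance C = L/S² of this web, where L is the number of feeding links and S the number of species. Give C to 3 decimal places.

The web has S = 14 species and L = 26 feeding links.
C = L / S² = 26 / 196 = 0.1327 ≈ 0.133.

C = 0.133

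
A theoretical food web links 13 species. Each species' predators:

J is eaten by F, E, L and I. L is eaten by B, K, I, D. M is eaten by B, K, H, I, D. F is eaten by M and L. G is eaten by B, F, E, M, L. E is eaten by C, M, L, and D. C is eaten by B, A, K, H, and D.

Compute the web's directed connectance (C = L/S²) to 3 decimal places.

The web has S = 13 species and L = 29 feeding links.
C = L / S² = 29 / 169 = 0.1716 ≈ 0.172.

C = 0.172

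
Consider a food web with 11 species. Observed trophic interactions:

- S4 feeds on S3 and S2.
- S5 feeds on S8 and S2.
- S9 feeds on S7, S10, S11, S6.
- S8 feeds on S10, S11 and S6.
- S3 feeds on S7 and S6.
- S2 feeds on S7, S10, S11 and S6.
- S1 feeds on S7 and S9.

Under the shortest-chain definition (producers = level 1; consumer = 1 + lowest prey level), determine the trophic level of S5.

Trophic level 3

S6 is a producer → level 1.
S8 eats S6 → level 2.
S5 eats S8 → level 3.
No prey of S5 is below level 2, so 3 is the minimum.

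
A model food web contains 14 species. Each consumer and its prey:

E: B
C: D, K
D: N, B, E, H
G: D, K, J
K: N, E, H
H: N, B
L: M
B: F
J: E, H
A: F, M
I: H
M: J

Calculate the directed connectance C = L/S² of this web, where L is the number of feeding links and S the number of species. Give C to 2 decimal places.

C = 0.12

The web has S = 14 species and L = 23 feeding links.
C = L / S² = 23 / 196 = 0.1173 ≈ 0.12.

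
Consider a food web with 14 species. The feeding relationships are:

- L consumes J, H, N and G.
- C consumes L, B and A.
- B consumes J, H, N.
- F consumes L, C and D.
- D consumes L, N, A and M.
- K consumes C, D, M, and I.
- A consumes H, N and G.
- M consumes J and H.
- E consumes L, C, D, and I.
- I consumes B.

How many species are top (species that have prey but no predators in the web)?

Top species (has prey, but nothing eats it): F, E, K.
Count: 3.

3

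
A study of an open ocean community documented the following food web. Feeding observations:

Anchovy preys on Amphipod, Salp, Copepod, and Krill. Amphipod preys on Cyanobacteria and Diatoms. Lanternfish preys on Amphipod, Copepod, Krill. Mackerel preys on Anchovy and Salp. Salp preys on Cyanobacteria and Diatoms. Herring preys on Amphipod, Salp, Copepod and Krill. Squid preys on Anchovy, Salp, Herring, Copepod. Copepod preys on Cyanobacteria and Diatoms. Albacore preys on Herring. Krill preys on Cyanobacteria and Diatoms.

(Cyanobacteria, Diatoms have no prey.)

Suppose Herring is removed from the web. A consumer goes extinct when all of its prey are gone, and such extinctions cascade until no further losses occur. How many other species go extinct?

Remove Herring.
Round 1: Albacore (all prey gone) → extinct.
No further losses. Total secondary extinctions: 1.

1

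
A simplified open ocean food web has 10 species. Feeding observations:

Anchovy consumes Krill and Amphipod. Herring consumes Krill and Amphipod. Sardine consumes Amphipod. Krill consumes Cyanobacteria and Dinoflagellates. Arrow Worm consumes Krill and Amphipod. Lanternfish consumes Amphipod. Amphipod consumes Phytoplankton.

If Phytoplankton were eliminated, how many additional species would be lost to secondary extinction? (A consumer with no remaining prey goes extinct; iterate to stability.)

3

Remove Phytoplankton.
Round 1: Amphipod (all prey gone) → extinct.
Round 2: Sardine (all prey gone), Lanternfish (all prey gone) → extinct.
No further losses. Total secondary extinctions: 3.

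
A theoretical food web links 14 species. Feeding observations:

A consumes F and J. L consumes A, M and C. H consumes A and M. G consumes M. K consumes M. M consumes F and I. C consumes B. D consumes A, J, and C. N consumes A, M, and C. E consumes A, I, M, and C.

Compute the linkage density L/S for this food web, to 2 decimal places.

L/S = 1.57

There are L = 22 links among S = 14 species.
L/S = 22/14 = 1.5714 ≈ 1.57.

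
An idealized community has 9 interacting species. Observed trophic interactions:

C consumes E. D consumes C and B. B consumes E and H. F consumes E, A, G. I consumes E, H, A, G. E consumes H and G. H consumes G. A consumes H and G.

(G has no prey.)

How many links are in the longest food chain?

One longest chain: G → H → E → C → D.
It has 5 species and 4 links.

4 links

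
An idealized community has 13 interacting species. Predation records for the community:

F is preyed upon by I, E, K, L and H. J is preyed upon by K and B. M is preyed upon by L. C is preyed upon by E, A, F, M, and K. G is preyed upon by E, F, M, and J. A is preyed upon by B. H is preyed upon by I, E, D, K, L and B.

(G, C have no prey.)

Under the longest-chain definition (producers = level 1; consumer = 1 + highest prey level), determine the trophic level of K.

G is a producer → level 1.
F eats G (level 1); other prey at levels: C 1 → level 2.
H eats F → level 3.
K eats H (level 3); other prey at levels: C 1, J 2, F 2 → level 4.

Trophic level 4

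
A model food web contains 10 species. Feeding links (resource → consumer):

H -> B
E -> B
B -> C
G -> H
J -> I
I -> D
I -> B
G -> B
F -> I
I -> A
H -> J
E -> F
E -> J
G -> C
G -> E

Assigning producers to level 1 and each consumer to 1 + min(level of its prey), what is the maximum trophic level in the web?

Producers (level 1): G.
Following each consumer down to its lowest-level prey: G → H → J → I → A (levels 1 through 5).
All prey of A (I 4) are at level 4 or above, so A is at level 1 + 4 = 5.
Every consumer has at least one prey at level 4 or below, so none exceeds level 5.

5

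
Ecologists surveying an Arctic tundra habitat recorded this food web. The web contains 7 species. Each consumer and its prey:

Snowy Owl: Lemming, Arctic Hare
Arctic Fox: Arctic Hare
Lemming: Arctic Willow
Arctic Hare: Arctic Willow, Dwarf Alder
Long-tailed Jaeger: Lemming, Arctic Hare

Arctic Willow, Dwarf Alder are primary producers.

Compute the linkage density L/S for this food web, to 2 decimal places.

L/S = 1.14

There are L = 8 links among S = 7 species.
L/S = 8/7 = 1.1429 ≈ 1.14.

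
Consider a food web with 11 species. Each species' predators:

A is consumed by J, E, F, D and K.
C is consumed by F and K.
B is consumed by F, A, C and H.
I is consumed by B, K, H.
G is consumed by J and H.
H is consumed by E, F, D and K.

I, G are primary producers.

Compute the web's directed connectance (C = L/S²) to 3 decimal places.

C = 0.165

The web has S = 11 species and L = 20 feeding links.
C = L / S² = 20 / 121 = 0.1653 ≈ 0.165.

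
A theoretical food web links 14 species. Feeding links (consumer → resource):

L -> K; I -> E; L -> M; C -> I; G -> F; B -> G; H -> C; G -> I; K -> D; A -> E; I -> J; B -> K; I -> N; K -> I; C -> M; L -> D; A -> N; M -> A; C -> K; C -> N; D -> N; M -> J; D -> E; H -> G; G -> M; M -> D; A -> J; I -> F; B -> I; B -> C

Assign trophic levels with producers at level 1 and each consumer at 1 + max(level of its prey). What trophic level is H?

N is a producer → level 1.
A eats N (level 1); other prey at levels: J 1, E 1 → level 2.
M eats A (level 2); other prey at levels: J 1, D 2 → level 3.
G eats M (level 3); other prey at levels: F 1, I 2 → level 4.
H eats G (level 4); other prey at levels: C 4 → level 5.

Trophic level 5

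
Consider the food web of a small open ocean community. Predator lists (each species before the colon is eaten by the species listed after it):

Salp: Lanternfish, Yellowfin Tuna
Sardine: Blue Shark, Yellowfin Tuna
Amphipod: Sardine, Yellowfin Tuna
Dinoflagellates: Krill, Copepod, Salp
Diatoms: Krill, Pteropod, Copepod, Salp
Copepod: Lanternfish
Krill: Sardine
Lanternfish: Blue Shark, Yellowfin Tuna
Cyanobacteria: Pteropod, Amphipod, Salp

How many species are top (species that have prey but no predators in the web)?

Top species (has prey, but nothing eats it): Pteropod, Blue Shark, Yellowfin Tuna.
Count: 3.

3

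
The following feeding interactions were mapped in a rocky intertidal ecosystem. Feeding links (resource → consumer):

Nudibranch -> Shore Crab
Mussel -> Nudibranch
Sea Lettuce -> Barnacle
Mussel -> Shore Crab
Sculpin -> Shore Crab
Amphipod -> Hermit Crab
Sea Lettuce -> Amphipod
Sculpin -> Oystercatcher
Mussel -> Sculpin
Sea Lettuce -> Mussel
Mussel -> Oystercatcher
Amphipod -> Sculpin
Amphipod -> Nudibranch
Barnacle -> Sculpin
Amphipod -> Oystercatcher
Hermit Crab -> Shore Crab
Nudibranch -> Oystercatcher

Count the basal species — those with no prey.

Basal species (no prey listed): Sea Lettuce.
Count: 1.

1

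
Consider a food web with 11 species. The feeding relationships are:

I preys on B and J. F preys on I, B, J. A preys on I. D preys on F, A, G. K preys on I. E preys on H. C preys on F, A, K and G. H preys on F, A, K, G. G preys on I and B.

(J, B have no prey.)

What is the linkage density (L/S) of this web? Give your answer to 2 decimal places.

There are L = 21 links among S = 11 species.
L/S = 21/11 = 1.9091 ≈ 1.91.

L/S = 1.91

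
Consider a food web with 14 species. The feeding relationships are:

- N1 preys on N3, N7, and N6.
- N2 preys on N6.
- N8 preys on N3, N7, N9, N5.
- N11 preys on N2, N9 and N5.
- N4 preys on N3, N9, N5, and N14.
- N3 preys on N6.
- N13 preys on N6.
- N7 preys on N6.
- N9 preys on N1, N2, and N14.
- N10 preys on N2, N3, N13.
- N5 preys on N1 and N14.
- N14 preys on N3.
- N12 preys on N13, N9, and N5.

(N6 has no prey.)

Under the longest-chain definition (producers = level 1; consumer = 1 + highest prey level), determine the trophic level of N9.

N6 is a producer → level 1.
N3 eats N6 → level 2.
N1 eats N3 (level 2); other prey at levels: N6 1, N7 2 → level 3.
N9 eats N1 (level 3); other prey at levels: N2 2, N14 3 → level 4.

Trophic level 4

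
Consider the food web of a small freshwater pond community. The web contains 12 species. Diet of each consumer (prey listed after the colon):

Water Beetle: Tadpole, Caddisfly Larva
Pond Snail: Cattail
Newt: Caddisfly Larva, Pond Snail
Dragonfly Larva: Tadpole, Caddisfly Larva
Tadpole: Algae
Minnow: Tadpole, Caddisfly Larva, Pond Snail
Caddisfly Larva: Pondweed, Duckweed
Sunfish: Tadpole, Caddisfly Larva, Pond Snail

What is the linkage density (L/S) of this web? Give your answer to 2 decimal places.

L/S = 1.33

There are L = 16 links among S = 12 species.
L/S = 16/12 = 1.3333 ≈ 1.33.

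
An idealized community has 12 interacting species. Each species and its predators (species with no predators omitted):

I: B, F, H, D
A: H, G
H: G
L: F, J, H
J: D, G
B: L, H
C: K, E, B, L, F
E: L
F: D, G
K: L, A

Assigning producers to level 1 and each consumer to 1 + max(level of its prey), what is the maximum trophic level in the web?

Producers (level 1): I, C.
C → K → L → J → G gives G level 5.
No species has a prey at level 5, so no species reaches level 6.

5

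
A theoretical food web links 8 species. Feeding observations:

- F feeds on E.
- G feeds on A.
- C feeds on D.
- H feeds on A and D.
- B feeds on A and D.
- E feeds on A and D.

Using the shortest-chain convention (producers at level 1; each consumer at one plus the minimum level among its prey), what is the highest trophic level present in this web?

3

Producers (level 1): D, A.
Following each consumer down to its lowest-level prey: D → E → F (levels 1 through 3).
All prey of F (E 2) are at level 2 or above, so F is at level 1 + 2 = 3.
Every consumer has at least one prey at level 2 or below, so none exceeds level 3.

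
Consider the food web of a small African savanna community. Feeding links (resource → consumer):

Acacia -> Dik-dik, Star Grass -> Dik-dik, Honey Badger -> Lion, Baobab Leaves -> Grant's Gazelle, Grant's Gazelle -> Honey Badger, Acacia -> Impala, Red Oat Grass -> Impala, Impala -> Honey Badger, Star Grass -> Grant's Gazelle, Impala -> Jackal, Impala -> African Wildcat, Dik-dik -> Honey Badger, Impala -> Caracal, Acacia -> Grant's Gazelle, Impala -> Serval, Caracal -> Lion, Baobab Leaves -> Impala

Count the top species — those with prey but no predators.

Top species (has prey, but nothing eats it): Serval, Jackal, African Wildcat, Lion.
Count: 4.

4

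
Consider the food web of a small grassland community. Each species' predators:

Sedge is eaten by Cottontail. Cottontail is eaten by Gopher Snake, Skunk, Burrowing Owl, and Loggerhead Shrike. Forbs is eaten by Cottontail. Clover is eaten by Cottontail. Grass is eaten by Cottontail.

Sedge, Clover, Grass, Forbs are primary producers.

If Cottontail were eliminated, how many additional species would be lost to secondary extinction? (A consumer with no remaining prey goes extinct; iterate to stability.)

Remove Cottontail.
Round 1: Loggerhead Shrike (all prey gone), Burrowing Owl (all prey gone), Gopher Snake (all prey gone), Skunk (all prey gone) → extinct.
No further losses. Total secondary extinctions: 4.

4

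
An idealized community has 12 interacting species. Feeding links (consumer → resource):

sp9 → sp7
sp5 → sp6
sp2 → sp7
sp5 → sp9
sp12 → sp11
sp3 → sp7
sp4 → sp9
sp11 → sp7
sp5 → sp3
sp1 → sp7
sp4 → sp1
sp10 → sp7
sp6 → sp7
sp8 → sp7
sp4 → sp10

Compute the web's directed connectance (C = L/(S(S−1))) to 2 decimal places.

The web has S = 12 species and L = 15 feeding links.
C = L / (S(S−1)) = 15 / 132 = 0.1136 ≈ 0.11.

C = 0.11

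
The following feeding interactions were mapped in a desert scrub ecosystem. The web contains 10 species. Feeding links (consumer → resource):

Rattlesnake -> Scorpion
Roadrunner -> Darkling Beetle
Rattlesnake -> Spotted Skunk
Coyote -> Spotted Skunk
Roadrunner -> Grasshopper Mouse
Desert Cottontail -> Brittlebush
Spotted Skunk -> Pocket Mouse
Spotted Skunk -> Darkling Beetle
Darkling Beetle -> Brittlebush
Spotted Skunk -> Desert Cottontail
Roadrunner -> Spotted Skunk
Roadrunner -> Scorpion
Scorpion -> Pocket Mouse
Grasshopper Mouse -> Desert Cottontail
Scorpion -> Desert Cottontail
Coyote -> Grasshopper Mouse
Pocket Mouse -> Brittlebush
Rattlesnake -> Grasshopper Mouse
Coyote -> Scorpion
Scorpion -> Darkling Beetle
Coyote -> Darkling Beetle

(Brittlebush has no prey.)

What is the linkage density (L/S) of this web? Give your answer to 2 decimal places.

L/S = 2.10

There are L = 21 links among S = 10 species.
L/S = 21/10 = 2.1000 ≈ 2.10.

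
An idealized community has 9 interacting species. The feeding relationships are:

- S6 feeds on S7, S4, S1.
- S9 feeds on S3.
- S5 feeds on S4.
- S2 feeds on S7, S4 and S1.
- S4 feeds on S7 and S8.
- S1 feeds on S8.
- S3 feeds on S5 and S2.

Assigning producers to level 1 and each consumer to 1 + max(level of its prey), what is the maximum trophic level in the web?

5

Producers (level 1): S7, S8.
S8 → S1 → S2 → S3 → S9 gives S9 level 5.
No species has a prey at level 5, so no species reaches level 6.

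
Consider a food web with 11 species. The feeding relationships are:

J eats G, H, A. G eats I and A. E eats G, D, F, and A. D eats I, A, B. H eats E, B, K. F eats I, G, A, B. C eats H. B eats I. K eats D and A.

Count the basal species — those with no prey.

Basal species (no prey listed): I, A.
Count: 2.

2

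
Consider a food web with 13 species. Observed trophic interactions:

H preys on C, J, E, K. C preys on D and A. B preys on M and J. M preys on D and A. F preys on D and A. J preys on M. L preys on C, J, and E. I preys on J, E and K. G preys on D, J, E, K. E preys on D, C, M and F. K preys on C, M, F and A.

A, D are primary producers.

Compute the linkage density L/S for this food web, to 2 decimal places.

L/S = 2.38

There are L = 31 links among S = 13 species.
L/S = 31/13 = 2.3846 ≈ 2.38.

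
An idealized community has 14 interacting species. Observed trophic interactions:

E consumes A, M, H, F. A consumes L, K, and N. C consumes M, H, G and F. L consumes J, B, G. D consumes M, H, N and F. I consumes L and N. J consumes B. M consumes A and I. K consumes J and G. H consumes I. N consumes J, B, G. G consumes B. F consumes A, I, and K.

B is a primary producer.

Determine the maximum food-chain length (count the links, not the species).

5 links

One longest chain: B → J → L → I → F → E.
It has 6 species and 5 links.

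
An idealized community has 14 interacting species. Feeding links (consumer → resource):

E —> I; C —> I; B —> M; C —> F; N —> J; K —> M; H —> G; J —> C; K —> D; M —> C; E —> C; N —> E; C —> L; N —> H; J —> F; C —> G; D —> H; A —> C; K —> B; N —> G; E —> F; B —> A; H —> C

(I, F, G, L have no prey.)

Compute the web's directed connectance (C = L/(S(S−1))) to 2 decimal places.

The web has S = 14 species and L = 23 feeding links.
C = L / (S(S−1)) = 23 / 182 = 0.1264 ≈ 0.13.

C = 0.13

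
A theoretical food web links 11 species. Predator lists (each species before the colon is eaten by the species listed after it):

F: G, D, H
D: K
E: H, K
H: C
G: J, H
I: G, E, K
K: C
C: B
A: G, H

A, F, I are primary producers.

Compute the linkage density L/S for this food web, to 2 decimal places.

There are L = 16 links among S = 11 species.
L/S = 16/11 = 1.4545 ≈ 1.45.

L/S = 1.45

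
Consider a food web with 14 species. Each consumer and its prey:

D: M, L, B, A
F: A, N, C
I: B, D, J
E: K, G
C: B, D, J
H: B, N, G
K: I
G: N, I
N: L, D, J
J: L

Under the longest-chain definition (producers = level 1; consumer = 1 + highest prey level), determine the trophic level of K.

Trophic level 4

M is a producer → level 1.
D eats M (level 1); other prey at levels: L 1, B 1, A 1 → level 2.
I eats D (level 2); other prey at levels: B 1, J 2 → level 3.
K eats I → level 4.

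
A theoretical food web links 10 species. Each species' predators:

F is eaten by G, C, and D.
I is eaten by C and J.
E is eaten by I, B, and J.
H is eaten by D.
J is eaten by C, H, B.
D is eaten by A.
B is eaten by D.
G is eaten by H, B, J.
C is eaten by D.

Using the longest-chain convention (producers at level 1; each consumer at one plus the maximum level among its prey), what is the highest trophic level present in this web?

Producers (level 1): E, F.
E → I → J → C → D → A gives A level 6.
No species has a prey at level 6, so no species reaches level 7.

6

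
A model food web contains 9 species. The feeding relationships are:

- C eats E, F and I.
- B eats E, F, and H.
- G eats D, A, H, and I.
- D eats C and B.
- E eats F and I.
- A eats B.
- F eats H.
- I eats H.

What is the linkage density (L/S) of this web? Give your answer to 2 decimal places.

There are L = 17 links among S = 9 species.
L/S = 17/9 = 1.8889 ≈ 1.89.

L/S = 1.89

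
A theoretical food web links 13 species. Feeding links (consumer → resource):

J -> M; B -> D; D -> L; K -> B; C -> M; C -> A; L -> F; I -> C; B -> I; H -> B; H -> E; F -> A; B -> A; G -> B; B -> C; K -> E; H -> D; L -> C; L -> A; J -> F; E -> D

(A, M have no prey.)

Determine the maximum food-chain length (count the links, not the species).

One longest chain: A → F → L → D → E → H.
It has 6 species and 5 links.

5 links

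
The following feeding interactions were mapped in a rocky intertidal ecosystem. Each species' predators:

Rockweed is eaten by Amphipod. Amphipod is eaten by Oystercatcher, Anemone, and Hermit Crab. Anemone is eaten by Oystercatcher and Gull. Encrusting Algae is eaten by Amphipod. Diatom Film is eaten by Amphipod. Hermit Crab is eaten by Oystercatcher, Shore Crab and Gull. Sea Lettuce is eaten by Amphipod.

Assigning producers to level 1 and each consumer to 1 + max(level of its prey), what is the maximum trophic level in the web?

4

Producers (level 1): Rockweed, Sea Lettuce, Encrusting Algae, Diatom Film.
Rockweed → Amphipod → Hermit Crab → Shore Crab gives Shore Crab level 4.
No species has a prey at level 4, so no species reaches level 5.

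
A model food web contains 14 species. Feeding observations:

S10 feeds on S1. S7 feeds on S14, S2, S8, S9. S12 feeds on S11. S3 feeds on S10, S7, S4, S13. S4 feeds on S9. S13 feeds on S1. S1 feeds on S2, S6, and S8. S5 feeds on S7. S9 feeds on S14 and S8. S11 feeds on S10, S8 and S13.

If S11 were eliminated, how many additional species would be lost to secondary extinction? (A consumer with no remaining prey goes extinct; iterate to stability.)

Remove S11.
Round 1: S12 (all prey gone) → extinct.
No further losses. Total secondary extinctions: 1.

1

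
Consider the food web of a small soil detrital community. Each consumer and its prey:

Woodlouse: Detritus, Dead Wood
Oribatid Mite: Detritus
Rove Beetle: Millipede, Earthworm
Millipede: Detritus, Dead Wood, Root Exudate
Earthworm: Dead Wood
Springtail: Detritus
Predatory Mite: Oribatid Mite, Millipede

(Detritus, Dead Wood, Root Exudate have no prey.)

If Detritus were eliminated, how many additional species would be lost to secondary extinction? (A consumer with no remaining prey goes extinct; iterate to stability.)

Remove Detritus.
Round 1: Springtail (all prey gone), Oribatid Mite (all prey gone) → extinct.
No further losses. Total secondary extinctions: 2.

2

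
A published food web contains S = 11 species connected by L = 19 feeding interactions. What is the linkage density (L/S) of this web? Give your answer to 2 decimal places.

L/S = 1.73

There are L = 19 links among S = 11 species.
L/S = 19/11 = 1.7273 ≈ 1.73.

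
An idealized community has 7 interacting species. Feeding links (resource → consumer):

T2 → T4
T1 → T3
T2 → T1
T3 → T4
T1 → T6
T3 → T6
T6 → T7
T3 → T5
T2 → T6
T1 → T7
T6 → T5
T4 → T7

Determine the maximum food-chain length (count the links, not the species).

One longest chain: T2 → T1 → T3 → T4 → T7.
It has 5 species and 4 links.

4 links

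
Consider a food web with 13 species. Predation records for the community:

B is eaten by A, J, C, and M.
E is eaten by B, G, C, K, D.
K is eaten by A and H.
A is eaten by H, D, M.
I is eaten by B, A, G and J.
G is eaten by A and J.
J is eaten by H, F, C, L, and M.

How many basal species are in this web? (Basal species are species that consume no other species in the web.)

Basal species (no prey listed): E, I.
Count: 2.

2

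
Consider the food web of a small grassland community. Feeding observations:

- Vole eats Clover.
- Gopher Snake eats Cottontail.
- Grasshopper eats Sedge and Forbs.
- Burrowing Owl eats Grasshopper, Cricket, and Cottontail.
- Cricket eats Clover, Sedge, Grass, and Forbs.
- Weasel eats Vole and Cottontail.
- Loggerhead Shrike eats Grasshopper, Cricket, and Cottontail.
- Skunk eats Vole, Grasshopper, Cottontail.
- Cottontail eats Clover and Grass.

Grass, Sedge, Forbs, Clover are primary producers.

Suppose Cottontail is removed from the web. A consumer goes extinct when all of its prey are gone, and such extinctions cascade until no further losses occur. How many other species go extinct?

1

Remove Cottontail.
Round 1: Gopher Snake (all prey gone) → extinct.
No further losses. Total secondary extinctions: 1.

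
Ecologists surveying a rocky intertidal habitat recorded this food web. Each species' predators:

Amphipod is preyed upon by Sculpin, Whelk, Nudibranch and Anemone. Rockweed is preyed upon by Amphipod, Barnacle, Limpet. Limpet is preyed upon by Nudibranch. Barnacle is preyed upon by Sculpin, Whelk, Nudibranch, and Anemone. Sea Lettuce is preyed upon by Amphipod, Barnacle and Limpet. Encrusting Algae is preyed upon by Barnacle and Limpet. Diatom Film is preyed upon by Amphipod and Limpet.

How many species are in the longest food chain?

One longest chain: Encrusting Algae → Barnacle → Anemone.
It has 3 species and 2 links.

3 species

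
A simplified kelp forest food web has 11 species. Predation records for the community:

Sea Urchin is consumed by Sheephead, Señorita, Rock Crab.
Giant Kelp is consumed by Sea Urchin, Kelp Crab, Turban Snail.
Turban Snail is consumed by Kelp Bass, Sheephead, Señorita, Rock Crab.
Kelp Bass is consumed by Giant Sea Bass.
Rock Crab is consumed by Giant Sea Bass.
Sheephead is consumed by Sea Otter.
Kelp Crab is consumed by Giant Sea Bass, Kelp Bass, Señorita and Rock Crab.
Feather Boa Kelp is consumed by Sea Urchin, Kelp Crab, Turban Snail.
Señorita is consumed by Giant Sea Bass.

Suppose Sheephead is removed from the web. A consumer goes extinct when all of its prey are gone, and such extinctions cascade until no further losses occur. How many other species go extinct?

1

Remove Sheephead.
Round 1: Sea Otter (all prey gone) → extinct.
No further losses. Total secondary extinctions: 1.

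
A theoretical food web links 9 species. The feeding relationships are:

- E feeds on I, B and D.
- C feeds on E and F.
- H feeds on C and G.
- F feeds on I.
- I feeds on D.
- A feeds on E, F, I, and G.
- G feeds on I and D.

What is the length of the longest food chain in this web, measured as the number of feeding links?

One longest chain: D → I → E → C → H.
It has 5 species and 4 links.

4 links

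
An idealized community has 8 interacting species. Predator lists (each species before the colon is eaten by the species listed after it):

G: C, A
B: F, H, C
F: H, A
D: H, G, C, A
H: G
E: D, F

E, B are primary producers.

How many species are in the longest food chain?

One longest chain: E → D → H → G → C.
It has 5 species and 4 links.

5 species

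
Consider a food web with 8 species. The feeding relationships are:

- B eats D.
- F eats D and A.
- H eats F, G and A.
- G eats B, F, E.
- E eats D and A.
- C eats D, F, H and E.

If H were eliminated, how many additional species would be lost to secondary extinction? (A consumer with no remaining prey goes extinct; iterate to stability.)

Remove H.
Every predator of it retains at least one other prey: C still has D, E, F.
No consumer loses all prey, so no secondary extinctions occur.

0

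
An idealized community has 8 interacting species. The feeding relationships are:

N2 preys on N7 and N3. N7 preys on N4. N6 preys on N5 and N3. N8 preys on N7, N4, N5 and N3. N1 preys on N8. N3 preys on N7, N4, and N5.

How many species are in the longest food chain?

5 species

One longest chain: N4 → N7 → N3 → N8 → N1.
It has 5 species and 4 links.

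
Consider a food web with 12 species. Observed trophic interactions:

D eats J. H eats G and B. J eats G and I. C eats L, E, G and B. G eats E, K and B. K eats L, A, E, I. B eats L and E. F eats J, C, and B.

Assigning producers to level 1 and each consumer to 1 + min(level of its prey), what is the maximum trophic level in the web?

Producers (level 1): E, I, A, L.
Following each consumer down to its lowest-level prey: I → J → D (levels 1 through 3).
All prey of D (J 2) are at level 2 or above, so D is at level 1 + 2 = 3.
Every consumer has at least one prey at level 2 or below, so none exceeds level 3.

3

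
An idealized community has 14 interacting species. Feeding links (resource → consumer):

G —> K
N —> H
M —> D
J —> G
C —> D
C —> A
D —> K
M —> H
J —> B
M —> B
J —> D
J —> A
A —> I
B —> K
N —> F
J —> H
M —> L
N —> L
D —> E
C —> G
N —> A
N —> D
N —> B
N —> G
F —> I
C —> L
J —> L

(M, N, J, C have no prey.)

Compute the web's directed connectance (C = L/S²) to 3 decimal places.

The web has S = 14 species and L = 27 feeding links.
C = L / S² = 27 / 196 = 0.1378 ≈ 0.138.

C = 0.138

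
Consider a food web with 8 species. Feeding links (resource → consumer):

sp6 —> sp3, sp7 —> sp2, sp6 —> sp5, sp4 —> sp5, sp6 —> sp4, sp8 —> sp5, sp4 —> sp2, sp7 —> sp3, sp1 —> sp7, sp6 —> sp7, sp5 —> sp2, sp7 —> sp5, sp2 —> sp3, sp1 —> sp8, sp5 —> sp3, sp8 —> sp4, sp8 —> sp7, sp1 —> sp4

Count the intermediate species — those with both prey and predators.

Intermediate species (has both prey and predators): sp8, sp4, sp7, sp5, sp2.
Count: 5.

5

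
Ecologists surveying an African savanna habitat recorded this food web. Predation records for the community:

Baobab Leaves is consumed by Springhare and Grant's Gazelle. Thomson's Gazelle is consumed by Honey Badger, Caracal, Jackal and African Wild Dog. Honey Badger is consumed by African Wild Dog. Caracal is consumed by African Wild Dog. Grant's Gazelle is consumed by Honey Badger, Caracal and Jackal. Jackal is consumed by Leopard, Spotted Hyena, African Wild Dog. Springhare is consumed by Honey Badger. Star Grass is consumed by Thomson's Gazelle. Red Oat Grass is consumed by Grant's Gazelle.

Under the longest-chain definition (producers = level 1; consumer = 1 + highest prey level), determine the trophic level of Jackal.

Star Grass is a producer → level 1.
Thomson's Gazelle eats Star Grass → level 2.
Jackal eats Thomson's Gazelle (level 2); other prey at levels: Grant's Gazelle 2 → level 3.

Trophic level 3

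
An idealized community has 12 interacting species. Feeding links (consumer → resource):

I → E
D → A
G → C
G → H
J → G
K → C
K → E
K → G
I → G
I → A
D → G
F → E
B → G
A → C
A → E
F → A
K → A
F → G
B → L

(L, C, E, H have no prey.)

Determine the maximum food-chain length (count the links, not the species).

2 links

One longest chain: C → G → K.
It has 3 species and 2 links.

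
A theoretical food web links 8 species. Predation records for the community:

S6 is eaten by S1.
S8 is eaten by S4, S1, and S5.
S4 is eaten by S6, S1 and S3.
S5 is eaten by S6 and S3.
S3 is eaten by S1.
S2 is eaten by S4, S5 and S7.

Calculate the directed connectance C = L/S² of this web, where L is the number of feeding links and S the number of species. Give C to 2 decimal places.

C = 0.20

The web has S = 8 species and L = 13 feeding links.
C = L / S² = 13 / 64 = 0.2031 ≈ 0.20.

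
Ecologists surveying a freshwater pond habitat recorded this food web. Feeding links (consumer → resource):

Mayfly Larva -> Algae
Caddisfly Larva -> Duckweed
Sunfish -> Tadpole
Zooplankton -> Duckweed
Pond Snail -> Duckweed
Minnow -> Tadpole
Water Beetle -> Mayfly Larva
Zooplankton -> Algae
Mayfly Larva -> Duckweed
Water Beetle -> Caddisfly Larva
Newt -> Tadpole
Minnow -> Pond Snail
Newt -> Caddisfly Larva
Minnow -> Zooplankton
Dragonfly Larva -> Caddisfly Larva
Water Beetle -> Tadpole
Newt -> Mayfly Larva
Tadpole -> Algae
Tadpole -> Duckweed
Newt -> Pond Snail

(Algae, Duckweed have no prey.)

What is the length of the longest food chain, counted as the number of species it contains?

3 species

One longest chain: Duckweed → Caddisfly Larva → Dragonfly Larva.
It has 3 species and 2 links.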